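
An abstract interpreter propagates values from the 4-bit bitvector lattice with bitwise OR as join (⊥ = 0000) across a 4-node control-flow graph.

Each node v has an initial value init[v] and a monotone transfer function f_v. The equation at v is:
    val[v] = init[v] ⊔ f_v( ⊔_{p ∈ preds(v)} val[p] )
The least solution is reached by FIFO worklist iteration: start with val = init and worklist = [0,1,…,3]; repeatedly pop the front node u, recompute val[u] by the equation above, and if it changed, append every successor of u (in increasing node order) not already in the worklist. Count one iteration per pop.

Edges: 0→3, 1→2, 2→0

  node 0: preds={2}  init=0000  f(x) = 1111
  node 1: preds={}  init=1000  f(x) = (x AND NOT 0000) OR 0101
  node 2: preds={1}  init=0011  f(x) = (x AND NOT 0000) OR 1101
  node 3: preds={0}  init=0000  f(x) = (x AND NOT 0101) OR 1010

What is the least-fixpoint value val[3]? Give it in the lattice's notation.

1010

Iteration log — 5 steps:
  step 1. node 0  ⊔preds=0011  new=1111  old=0000  +wl: 
  step 2. node 1  ⊔preds=0000  new=1101  old=1000  +wl: 
  step 3. node 2  ⊔preds=1101  new=1111  old=0011  +wl: 0
  step 4. node 3  ⊔preds=1111  new=1010  old=0000  +wl: 
  step 5. node 0  ⊔preds=1111  new=1111  stable

Least fixpoint reached:
  node 0: 1111
  node 1: 1101
  node 2: 1111
  node 3: 1010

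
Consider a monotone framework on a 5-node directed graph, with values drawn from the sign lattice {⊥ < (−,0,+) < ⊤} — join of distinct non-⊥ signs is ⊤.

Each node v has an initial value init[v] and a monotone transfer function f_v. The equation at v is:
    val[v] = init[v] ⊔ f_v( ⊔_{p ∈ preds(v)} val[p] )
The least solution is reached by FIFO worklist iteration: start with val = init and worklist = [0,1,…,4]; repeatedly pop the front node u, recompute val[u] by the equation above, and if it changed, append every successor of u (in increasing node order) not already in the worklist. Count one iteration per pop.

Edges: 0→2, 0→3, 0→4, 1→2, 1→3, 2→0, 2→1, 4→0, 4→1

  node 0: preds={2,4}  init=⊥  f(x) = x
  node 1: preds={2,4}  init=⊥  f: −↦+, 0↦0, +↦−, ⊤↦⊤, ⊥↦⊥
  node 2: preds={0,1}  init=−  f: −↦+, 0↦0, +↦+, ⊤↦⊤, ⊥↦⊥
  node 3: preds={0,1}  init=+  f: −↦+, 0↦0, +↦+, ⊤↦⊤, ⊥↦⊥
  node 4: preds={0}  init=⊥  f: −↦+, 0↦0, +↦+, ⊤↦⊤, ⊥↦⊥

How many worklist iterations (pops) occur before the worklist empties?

Worklist (12 pops):
  #1 pop 0: in=− → − (was ⊥); enqueue []
  #2 pop 1: in=− → + (was ⊥); enqueue []
  #3 pop 2: in=⊤ → ⊤ (was −); enqueue [0,1]
  #4 pop 3: in=⊤ → ⊤ (was +); enqueue []
  #5 pop 4: in=− → + (was ⊥); enqueue []
  #6 pop 0: in=⊤ → ⊤ (was −); enqueue [2,3,4]
  #7 pop 1: in=⊤ → ⊤ (was +); enqueue []
  #8 pop 2: in=⊤ → ⊤ (no change)
  #9 pop 3: in=⊤ → ⊤ (no change)
  #10 pop 4: in=⊤ → ⊤ (was +); enqueue [0,1]
  #11 pop 0: in=⊤ → ⊤ (no change)
  #12 pop 1: in=⊤ → ⊤ (no change)

Fixpoint:
  val[0] = ⊤
  val[1] = ⊤
  val[2] = ⊤
  val[3] = ⊤
  val[4] = ⊤

12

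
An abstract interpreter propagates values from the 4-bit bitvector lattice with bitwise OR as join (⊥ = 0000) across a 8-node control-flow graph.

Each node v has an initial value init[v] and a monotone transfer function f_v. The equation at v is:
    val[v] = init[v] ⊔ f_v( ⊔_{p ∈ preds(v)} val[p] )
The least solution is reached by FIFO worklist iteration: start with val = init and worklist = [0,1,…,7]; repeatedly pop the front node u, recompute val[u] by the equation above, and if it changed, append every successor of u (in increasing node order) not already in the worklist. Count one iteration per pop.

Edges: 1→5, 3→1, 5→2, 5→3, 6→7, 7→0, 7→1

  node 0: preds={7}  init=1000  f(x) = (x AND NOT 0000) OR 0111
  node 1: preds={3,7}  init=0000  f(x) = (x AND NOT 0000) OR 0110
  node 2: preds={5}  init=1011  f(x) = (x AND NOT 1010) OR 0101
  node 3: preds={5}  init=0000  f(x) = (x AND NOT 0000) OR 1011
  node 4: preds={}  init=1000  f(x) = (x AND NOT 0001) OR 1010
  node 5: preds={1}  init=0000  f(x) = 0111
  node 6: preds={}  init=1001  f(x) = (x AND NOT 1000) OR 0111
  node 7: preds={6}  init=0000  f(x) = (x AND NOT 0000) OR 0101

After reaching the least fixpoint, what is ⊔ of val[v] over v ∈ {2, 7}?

1111

Iteration log — 14 steps:
  step 1. node 0  ⊔preds=0000  new=1111  old=1000  +wl: 
  step 2. node 1  ⊔preds=0000  new=0110  old=0000  +wl: 
  step 3. node 2  ⊔preds=0000  new=1111  old=1011  +wl: 
  step 4. node 3  ⊔preds=0000  new=1011  old=0000  +wl: 1
  step 5. node 4  ⊔preds=0000  new=1010  old=1000  +wl: 
  step 6. node 5  ⊔preds=0110  new=0111  old=0000  +wl: 2,3
  step 7. node 6  ⊔preds=0000  new=1111  old=1001  +wl: 
  step 8. node 7  ⊔preds=1111  new=1111  old=0000  +wl: 0
  step 9. node 1  ⊔preds=1111  new=1111  old=0110  +wl: 5
  step 10. node 2  ⊔preds=0111  new=1111  stable
  step 11. node 3  ⊔preds=0111  new=1111  old=1011  +wl: 1
  step 12. node 0  ⊔preds=1111  new=1111  stable
  step 13. node 5  ⊔preds=1111  new=0111  stable
  step 14. node 1  ⊔preds=1111  new=1111  stable

Least fixpoint reached:
  node 0: 1111
  node 1: 1111
  node 2: 1111
  node 3: 1111
  node 4: 1010
  node 5: 0111
  node 6: 1111
  node 7: 1111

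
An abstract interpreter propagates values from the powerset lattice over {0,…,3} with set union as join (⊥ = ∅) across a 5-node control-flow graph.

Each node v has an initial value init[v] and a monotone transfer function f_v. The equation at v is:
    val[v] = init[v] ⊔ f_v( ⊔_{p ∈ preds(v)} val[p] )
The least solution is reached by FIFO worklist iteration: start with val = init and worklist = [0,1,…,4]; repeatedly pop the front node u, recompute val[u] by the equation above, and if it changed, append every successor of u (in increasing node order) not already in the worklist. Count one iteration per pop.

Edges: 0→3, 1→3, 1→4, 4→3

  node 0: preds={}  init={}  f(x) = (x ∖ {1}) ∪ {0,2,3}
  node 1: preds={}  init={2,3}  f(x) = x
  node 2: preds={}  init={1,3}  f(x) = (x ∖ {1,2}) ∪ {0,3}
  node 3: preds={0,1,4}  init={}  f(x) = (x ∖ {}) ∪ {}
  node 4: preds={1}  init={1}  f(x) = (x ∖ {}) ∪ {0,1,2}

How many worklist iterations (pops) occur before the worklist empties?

6

Trace (6 dequeues):
  [1] u=0 | in {} | out {0,2,3} | prev {} | push {}
  [2] u=1 | in {} | out {2,3} | ==
  [3] u=2 | in {} | out {0,1,3} | prev {1,3} | push {}
  [4] u=3 | in {0,1,2,3} | out {0,1,2,3} | prev {} | push {}
  [5] u=4 | in {2,3} | out {0,1,2,3} | prev {1} | push {3}
  [6] u=3 | in {0,1,2,3} | out {0,1,2,3} | ==

Converged values:
  [0] {0,2,3}
  [1] {2,3}
  [2] {0,1,3}
  [3] {0,1,2,3}
  [4] {0,1,2,3}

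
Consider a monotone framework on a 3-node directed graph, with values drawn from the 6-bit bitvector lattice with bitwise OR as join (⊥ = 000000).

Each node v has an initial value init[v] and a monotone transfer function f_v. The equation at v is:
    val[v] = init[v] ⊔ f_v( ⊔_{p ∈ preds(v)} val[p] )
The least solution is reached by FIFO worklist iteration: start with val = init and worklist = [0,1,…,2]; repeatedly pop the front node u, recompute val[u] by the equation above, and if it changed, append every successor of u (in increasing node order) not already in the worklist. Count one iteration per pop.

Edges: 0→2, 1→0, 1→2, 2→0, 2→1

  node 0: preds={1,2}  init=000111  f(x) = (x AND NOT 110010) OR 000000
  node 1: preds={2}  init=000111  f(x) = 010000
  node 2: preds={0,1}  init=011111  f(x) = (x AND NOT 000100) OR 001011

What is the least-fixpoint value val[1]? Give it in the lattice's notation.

Worklist (4 pops):
  #1 pop 0: in=011111 → 001111 (was 000111); enqueue []
  #2 pop 1: in=011111 → 010111 (was 000111); enqueue [0]
  #3 pop 2: in=011111 → 011111 (no change)
  #4 pop 0: in=011111 → 001111 (no change)

Fixpoint:
  val[0] = 001111
  val[1] = 010111
  val[2] = 011111

010111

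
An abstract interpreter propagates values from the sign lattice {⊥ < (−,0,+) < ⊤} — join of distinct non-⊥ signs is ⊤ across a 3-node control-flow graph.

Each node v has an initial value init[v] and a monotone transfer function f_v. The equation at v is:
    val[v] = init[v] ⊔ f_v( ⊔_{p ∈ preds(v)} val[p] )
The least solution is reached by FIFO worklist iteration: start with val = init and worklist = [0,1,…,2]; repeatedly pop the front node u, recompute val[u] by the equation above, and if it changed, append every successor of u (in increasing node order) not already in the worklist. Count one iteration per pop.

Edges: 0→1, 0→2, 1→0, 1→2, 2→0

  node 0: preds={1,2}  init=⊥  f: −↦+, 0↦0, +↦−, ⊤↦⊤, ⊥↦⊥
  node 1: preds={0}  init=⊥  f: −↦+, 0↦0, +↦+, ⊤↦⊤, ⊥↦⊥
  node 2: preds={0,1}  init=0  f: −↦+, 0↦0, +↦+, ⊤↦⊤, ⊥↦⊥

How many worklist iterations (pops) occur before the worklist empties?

Trace (4 dequeues):
  [1] u=0 | in 0 | out 0 | prev ⊥ | push {}
  [2] u=1 | in 0 | out 0 | prev ⊥ | push {0}
  [3] u=2 | in 0 | out 0 | ==
  [4] u=0 | in 0 | out 0 | ==

Converged values:
  [0] 0
  [1] 0
  [2] 0

4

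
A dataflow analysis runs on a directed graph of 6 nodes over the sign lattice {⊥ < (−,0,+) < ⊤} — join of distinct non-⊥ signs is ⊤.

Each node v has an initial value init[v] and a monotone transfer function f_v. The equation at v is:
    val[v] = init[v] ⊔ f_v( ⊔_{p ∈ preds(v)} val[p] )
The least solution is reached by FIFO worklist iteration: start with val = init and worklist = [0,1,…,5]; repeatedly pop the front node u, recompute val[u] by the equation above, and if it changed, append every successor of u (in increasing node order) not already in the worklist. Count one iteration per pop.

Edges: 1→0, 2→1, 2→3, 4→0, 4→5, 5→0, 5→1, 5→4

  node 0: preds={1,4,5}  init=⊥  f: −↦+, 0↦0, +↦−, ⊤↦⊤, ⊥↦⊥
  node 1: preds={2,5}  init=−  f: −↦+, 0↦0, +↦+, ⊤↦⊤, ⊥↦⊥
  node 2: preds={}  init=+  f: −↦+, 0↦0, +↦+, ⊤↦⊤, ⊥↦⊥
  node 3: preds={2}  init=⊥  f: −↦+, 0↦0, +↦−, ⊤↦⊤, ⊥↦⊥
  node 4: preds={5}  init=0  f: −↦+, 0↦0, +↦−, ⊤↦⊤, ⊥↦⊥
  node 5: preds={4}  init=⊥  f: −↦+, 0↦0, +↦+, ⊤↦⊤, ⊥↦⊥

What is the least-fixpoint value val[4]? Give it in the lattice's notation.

Trace (9 dequeues):
  [1] u=0 | in ⊤ | out ⊤ | prev ⊥ | push {}
  [2] u=1 | in + | out ⊤ | prev − | push {0}
  [3] u=2 | in ⊥ | out + | ==
  [4] u=3 | in + | out − | prev ⊥ | push {}
  [5] u=4 | in ⊥ | out 0 | ==
  [6] u=5 | in 0 | out 0 | prev ⊥ | push {1,4}
  [7] u=0 | in ⊤ | out ⊤ | ==
  [8] u=1 | in ⊤ | out ⊤ | ==
  [9] u=4 | in 0 | out 0 | ==

Converged values:
  [0] ⊤
  [1] ⊤
  [2] +
  [3] −
  [4] 0
  [5] 0

0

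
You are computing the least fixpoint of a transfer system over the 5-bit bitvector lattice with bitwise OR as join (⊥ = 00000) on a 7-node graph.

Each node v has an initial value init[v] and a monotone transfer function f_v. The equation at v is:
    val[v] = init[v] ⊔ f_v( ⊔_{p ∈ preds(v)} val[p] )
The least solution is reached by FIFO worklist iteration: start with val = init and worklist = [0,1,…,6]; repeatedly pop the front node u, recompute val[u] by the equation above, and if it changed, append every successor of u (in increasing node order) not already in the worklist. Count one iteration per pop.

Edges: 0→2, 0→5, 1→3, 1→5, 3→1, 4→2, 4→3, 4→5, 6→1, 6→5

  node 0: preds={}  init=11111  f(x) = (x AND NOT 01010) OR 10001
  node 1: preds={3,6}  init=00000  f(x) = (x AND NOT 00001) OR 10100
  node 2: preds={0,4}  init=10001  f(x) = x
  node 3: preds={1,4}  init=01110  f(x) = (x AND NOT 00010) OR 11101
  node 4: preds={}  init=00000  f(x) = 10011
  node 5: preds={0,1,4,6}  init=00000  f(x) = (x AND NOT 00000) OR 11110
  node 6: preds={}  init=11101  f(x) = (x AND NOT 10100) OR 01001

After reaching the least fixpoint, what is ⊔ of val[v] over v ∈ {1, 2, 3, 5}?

Iteration log — 10 steps:
  step 1. node 0  ⊔preds=00000  new=11111  stable
  step 2. node 1  ⊔preds=11111  new=11110  old=00000  +wl: 
  step 3. node 2  ⊔preds=11111  new=11111  old=10001  +wl: 
  step 4. node 3  ⊔preds=11110  new=11111  old=01110  +wl: 1
  step 5. node 4  ⊔preds=00000  new=10011  old=00000  +wl: 2,3
  step 6. node 5  ⊔preds=11111  new=11111  old=00000  +wl: 
  step 7. node 6  ⊔preds=00000  new=11101  stable
  step 8. node 1  ⊔preds=11111  new=11110  stable
  step 9. node 2  ⊔preds=11111  new=11111  stable
  step 10. node 3  ⊔preds=11111  new=11111  stable

Least fixpoint reached:
  node 0: 11111
  node 1: 11110
  node 2: 11111
  node 3: 11111
  node 4: 10011
  node 5: 11111
  node 6: 11101

11111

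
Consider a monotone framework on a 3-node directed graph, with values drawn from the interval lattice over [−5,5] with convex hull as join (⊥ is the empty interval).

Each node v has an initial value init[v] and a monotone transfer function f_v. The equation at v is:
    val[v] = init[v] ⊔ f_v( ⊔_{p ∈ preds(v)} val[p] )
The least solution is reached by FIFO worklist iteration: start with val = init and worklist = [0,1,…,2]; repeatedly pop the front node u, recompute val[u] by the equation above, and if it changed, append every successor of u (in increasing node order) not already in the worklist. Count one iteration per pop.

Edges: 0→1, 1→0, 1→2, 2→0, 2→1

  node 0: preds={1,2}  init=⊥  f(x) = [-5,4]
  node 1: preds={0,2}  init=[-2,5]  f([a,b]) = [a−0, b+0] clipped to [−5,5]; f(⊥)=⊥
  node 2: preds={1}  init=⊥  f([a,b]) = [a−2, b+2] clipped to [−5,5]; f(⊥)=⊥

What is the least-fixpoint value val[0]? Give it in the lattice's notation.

Iteration log — 5 steps:
  step 1. node 0  ⊔preds=[-2,5]  new=[-5,4]  old=⊥  +wl: 
  step 2. node 1  ⊔preds=[-5,4]  new=[-5,5]  old=[-2,5]  +wl: 0
  step 3. node 2  ⊔preds=[-5,5]  new=[-5,5]  old=⊥  +wl: 1
  step 4. node 0  ⊔preds=[-5,5]  new=[-5,4]  stable
  step 5. node 1  ⊔preds=[-5,5]  new=[-5,5]  stable

Least fixpoint reached:
  node 0: [-5,4]
  node 1: [-5,5]
  node 2: [-5,5]

[-5,4]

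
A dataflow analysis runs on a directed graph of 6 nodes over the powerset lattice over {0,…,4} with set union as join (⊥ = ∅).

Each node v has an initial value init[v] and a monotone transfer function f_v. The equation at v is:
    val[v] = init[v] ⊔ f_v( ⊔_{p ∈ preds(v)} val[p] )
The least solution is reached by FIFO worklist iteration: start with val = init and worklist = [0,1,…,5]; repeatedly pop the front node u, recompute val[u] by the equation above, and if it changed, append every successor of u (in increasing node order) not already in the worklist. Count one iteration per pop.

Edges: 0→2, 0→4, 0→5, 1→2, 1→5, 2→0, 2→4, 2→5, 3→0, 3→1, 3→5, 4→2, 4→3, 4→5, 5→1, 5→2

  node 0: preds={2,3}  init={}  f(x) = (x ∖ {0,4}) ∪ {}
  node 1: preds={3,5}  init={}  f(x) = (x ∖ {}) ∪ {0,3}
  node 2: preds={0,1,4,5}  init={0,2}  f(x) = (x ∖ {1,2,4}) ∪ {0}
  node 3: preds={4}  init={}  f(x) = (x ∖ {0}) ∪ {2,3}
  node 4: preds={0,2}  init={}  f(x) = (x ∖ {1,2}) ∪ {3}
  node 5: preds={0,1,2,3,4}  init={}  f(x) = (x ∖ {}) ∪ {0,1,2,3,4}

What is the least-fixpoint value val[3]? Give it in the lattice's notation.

{2,3}

Trace (12 dequeues):
  [1] u=0 | in {0,2} | out {2} | prev {} | push {}
  [2] u=1 | in {} | out {0,3} | prev {} | push {}
  [3] u=2 | in {0,2,3} | out {0,2,3} | prev {0,2} | push {0}
  [4] u=3 | in {} | out {2,3} | prev {} | push {1}
  [5] u=4 | in {0,2,3} | out {0,3} | prev {} | push {2,3}
  [6] u=5 | in {0,2,3} | out {0,1,2,3,4} | prev {} | push {}
  [7] u=0 | in {0,2,3} | out {2,3} | prev {2} | push {4,5}
  [8] u=1 | in {0,1,2,3,4} | out {0,1,2,3,4} | prev {0,3} | push {}
  [9] u=2 | in {0,1,2,3,4} | out {0,2,3} | ==
  [10] u=3 | in {0,3} | out {2,3} | ==
  [11] u=4 | in {0,2,3} | out {0,3} | ==
  [12] u=5 | in {0,1,2,3,4} | out {0,1,2,3,4} | ==

Converged values:
  [0] {2,3}
  [1] {0,1,2,3,4}
  [2] {0,2,3}
  [3] {2,3}
  [4] {0,3}
  [5] {0,1,2,3,4}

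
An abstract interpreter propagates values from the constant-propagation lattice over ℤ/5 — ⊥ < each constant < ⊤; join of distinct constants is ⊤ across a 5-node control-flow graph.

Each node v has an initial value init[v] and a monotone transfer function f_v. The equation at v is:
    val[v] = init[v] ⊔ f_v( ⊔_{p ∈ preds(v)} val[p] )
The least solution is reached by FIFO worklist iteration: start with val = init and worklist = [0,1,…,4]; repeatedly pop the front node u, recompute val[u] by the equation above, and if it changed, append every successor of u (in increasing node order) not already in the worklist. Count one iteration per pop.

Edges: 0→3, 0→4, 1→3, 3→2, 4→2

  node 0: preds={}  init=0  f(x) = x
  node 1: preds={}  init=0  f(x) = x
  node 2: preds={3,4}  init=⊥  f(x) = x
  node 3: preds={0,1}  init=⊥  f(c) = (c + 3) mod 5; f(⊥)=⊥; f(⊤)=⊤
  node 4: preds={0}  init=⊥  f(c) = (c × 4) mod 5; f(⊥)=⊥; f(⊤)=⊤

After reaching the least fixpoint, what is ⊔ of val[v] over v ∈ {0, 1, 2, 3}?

⊤

Iteration log — 6 steps:
  step 1. node 0  ⊔preds=⊥  new=0  stable
  step 2. node 1  ⊔preds=⊥  new=0  stable
  step 3. node 2  ⊔preds=⊥  new=⊥  stable
  step 4. node 3  ⊔preds=0  new=3  old=⊥  +wl: 2
  step 5. node 4  ⊔preds=0  new=0  old=⊥  +wl: 
  step 6. node 2  ⊔preds=⊤  new=⊤  old=⊥  +wl: 

Least fixpoint reached:
  node 0: 0
  node 1: 0
  node 2: ⊤
  node 3: 3
  node 4: 0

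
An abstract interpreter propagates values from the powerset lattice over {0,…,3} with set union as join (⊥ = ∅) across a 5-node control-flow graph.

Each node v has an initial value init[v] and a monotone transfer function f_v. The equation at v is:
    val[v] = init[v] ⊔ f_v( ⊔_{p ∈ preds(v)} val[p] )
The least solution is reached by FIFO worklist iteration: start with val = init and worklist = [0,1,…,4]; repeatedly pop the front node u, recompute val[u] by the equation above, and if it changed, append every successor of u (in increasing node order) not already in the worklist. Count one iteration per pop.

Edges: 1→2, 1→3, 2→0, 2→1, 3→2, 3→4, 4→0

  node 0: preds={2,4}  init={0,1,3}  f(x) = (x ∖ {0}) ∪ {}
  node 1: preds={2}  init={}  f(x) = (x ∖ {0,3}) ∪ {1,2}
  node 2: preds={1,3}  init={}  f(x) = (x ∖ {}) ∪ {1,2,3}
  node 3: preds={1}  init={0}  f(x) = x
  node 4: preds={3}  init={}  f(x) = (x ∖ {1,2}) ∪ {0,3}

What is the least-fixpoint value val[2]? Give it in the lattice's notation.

{0,1,2,3}

Iteration log — 8 steps:
  step 1. node 0  ⊔preds={}  new={0,1,3}  stable
  step 2. node 1  ⊔preds={}  new={1,2}  old={}  +wl: 
  step 3. node 2  ⊔preds={0,1,2}  new={0,1,2,3}  old={}  +wl: 0,1
  step 4. node 3  ⊔preds={1,2}  new={0,1,2}  old={0}  +wl: 2
  step 5. node 4  ⊔preds={0,1,2}  new={0,3}  old={}  +wl: 
  step 6. node 0  ⊔preds={0,1,2,3}  new={0,1,2,3}  old={0,1,3}  +wl: 
  step 7. node 1  ⊔preds={0,1,2,3}  new={1,2}  stable
  step 8. node 2  ⊔preds={0,1,2}  new={0,1,2,3}  stable

Least fixpoint reached:
  node 0: {0,1,2,3}
  node 1: {1,2}
  node 2: {0,1,2,3}
  node 3: {0,1,2}
  node 4: {0,3}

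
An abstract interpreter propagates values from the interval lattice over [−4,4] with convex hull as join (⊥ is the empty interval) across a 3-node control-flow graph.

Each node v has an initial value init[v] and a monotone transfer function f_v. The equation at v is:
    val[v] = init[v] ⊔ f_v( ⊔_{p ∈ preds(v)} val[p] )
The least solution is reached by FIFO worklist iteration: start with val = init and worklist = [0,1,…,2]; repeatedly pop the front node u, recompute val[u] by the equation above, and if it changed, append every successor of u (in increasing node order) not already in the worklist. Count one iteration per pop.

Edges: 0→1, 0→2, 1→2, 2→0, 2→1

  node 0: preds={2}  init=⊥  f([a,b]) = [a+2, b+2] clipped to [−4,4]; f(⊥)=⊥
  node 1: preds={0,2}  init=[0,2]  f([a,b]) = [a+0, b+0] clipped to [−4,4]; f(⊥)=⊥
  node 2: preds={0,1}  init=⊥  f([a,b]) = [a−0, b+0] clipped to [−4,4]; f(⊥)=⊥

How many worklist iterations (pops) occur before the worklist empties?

Iteration log — 8 steps:
  step 1. node 0  ⊔preds=⊥  new=⊥  stable
  step 2. node 1  ⊔preds=⊥  new=[0,2]  stable
  step 3. node 2  ⊔preds=[0,2]  new=[0,2]  old=⊥  +wl: 0,1
  step 4. node 0  ⊔preds=[0,2]  new=[2,4]  old=⊥  +wl: 2
  step 5. node 1  ⊔preds=[0,4]  new=[0,4]  old=[0,2]  +wl: 
  step 6. node 2  ⊔preds=[0,4]  new=[0,4]  old=[0,2]  +wl: 0,1
  step 7. node 0  ⊔preds=[0,4]  new=[2,4]  stable
  step 8. node 1  ⊔preds=[0,4]  new=[0,4]  stable

Least fixpoint reached:
  node 0: [2,4]
  node 1: [0,4]
  node 2: [0,4]

8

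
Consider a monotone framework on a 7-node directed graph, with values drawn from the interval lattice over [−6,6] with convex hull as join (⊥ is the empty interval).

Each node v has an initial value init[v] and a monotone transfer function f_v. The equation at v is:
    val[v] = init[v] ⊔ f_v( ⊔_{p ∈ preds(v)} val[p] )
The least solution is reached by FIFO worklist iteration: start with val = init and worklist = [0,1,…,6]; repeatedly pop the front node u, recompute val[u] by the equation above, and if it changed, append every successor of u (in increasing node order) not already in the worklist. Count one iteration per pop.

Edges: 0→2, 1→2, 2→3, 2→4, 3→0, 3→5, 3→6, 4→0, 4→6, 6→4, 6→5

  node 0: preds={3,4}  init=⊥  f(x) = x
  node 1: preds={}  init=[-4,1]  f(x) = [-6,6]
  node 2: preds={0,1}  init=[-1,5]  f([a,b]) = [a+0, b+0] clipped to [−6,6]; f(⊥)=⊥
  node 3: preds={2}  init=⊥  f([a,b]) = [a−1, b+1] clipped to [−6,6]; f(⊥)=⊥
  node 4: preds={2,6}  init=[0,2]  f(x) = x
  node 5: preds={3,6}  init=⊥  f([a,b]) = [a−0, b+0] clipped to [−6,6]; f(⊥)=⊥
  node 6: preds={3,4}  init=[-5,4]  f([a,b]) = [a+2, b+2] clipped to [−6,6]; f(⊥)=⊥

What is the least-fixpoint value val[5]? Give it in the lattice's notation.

[-6,6]

Iteration log — 11 steps:
  step 1. node 0  ⊔preds=[0,2]  new=[0,2]  old=⊥  +wl: 
  step 2. node 1  ⊔preds=⊥  new=[-6,6]  old=[-4,1]  +wl: 
  step 3. node 2  ⊔preds=[-6,6]  new=[-6,6]  old=[-1,5]  +wl: 
  step 4. node 3  ⊔preds=[-6,6]  new=[-6,6]  old=⊥  +wl: 0
  step 5. node 4  ⊔preds=[-6,6]  new=[-6,6]  old=[0,2]  +wl: 
  step 6. node 5  ⊔preds=[-6,6]  new=[-6,6]  old=⊥  +wl: 
  step 7. node 6  ⊔preds=[-6,6]  new=[-5,6]  old=[-5,4]  +wl: 4,5
  step 8. node 0  ⊔preds=[-6,6]  new=[-6,6]  old=[0,2]  +wl: 2
  step 9. node 4  ⊔preds=[-6,6]  new=[-6,6]  stable
  step 10. node 5  ⊔preds=[-6,6]  new=[-6,6]  stable
  step 11. node 2  ⊔preds=[-6,6]  new=[-6,6]  stable

Least fixpoint reached:
  node 0: [-6,6]
  node 1: [-6,6]
  node 2: [-6,6]
  node 3: [-6,6]
  node 4: [-6,6]
  node 5: [-6,6]
  node 6: [-5,6]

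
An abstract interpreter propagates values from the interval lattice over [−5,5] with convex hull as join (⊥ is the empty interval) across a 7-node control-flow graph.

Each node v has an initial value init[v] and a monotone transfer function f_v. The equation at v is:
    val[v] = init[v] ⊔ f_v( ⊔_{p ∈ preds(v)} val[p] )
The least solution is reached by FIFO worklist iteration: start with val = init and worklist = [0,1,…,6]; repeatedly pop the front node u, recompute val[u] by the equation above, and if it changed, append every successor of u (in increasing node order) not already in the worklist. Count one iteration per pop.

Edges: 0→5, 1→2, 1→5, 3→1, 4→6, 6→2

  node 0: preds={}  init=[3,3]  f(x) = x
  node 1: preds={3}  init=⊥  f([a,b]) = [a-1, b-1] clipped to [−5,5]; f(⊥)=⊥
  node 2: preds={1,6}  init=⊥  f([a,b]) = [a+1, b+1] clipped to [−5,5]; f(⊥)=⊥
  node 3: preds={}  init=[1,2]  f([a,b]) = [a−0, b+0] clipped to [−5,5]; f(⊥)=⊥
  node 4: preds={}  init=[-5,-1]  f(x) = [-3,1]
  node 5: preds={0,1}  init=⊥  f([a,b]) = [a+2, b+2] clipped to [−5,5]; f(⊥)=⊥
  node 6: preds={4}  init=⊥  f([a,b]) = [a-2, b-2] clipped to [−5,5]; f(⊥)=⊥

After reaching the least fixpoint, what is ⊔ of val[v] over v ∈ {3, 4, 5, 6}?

[-5,5]

Worklist (8 pops):
  #1 pop 0: in=⊥ → [3,3] (no change)
  #2 pop 1: in=[1,2] → [0,1] (was ⊥); enqueue []
  #3 pop 2: in=[0,1] → [1,2] (was ⊥); enqueue []
  #4 pop 3: in=⊥ → [1,2] (no change)
  #5 pop 4: in=⊥ → [-5,1] (was [-5,-1]); enqueue []
  #6 pop 5: in=[0,3] → [2,5] (was ⊥); enqueue []
  #7 pop 6: in=[-5,1] → [-5,-1] (was ⊥); enqueue [2]
  #8 pop 2: in=[-5,1] → [-4,2] (was [1,2]); enqueue []

Fixpoint:
  val[0] = [3,3]
  val[1] = [0,1]
  val[2] = [-4,2]
  val[3] = [1,2]
  val[4] = [-5,1]
  val[5] = [2,5]
  val[6] = [-5,-1]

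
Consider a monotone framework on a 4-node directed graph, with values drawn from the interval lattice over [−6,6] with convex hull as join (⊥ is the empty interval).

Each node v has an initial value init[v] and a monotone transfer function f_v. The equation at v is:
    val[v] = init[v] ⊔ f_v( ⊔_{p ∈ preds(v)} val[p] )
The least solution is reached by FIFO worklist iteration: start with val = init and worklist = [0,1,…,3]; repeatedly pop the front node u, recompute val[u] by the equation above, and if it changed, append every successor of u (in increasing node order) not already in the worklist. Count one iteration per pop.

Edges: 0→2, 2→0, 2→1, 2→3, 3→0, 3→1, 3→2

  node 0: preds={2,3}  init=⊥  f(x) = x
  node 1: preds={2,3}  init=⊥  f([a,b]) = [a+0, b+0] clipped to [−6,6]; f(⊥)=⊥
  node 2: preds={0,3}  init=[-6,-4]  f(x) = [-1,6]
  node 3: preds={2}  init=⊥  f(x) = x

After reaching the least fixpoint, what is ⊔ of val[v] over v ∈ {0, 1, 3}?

Iteration log — 7 steps:
  step 1. node 0  ⊔preds=[-6,-4]  new=[-6,-4]  old=⊥  +wl: 
  step 2. node 1  ⊔preds=[-6,-4]  new=[-6,-4]  old=⊥  +wl: 
  step 3. node 2  ⊔preds=[-6,-4]  new=[-6,6]  old=[-6,-4]  +wl: 0,1
  step 4. node 3  ⊔preds=[-6,6]  new=[-6,6]  old=⊥  +wl: 2
  step 5. node 0  ⊔preds=[-6,6]  new=[-6,6]  old=[-6,-4]  +wl: 
  step 6. node 1  ⊔preds=[-6,6]  new=[-6,6]  old=[-6,-4]  +wl: 
  step 7. node 2  ⊔preds=[-6,6]  new=[-6,6]  stable

Least fixpoint reached:
  node 0: [-6,6]
  node 1: [-6,6]
  node 2: [-6,6]
  node 3: [-6,6]

[-6,6]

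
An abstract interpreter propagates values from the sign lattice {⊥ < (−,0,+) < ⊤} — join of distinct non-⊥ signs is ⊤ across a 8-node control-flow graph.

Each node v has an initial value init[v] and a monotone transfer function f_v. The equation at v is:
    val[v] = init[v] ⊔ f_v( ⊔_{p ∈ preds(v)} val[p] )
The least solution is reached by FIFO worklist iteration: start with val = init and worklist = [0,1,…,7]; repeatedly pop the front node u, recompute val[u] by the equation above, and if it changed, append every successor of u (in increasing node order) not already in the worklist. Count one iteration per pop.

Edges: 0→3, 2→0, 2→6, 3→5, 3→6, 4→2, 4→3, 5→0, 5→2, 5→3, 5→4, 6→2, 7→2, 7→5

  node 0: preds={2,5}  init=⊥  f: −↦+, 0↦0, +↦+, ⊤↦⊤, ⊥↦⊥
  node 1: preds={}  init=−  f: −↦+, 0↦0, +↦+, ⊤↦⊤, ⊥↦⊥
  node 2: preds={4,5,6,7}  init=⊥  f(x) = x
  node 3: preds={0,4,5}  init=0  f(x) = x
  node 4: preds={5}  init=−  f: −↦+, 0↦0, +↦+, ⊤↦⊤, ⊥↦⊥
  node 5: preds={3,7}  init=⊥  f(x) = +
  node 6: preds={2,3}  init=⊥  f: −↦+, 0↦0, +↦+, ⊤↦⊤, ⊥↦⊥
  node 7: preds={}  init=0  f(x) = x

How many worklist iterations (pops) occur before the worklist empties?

14

Iteration log — 14 steps:
  step 1. node 0  ⊔preds=⊥  new=⊥  stable
  step 2. node 1  ⊔preds=⊥  new=−  stable
  step 3. node 2  ⊔preds=⊤  new=⊤  old=⊥  +wl: 0
  step 4. node 3  ⊔preds=−  new=⊤  old=0  +wl: 
  step 5. node 4  ⊔preds=⊥  new=−  stable
  step 6. node 5  ⊔preds=⊤  new=+  old=⊥  +wl: 2,3,4
  step 7. node 6  ⊔preds=⊤  new=⊤  old=⊥  +wl: 
  step 8. node 7  ⊔preds=⊥  new=0  stable
  step 9. node 0  ⊔preds=⊤  new=⊤  old=⊥  +wl: 
  step 10. node 2  ⊔preds=⊤  new=⊤  stable
  step 11. node 3  ⊔preds=⊤  new=⊤  stable
  step 12. node 4  ⊔preds=+  new=⊤  old=−  +wl: 2,3
  step 13. node 2  ⊔preds=⊤  new=⊤  stable
  step 14. node 3  ⊔preds=⊤  new=⊤  stable

Least fixpoint reached:
  node 0: ⊤
  node 1: −
  node 2: ⊤
  node 3: ⊤
  node 4: ⊤
  node 5: +
  node 6: ⊤
  node 7: 0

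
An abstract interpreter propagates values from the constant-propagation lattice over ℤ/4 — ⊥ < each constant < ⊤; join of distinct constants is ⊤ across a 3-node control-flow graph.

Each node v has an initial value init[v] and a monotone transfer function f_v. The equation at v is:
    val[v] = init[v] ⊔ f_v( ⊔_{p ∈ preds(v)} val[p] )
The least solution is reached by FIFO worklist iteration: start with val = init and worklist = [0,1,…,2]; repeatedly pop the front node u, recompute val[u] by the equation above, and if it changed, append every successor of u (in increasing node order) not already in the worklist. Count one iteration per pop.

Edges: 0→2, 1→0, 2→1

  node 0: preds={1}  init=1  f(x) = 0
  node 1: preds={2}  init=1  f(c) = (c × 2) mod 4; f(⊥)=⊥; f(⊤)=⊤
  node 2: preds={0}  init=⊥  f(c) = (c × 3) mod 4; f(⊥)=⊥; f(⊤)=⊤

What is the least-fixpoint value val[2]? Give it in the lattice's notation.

⊤

Trace (5 dequeues):
  [1] u=0 | in 1 | out ⊤ | prev 1 | push {}
  [2] u=1 | in ⊥ | out 1 | ==
  [3] u=2 | in ⊤ | out ⊤ | prev ⊥ | push {1}
  [4] u=1 | in ⊤ | out ⊤ | prev 1 | push {0}
  [5] u=0 | in ⊤ | out ⊤ | ==

Converged values:
  [0] ⊤
  [1] ⊤
  [2] ⊤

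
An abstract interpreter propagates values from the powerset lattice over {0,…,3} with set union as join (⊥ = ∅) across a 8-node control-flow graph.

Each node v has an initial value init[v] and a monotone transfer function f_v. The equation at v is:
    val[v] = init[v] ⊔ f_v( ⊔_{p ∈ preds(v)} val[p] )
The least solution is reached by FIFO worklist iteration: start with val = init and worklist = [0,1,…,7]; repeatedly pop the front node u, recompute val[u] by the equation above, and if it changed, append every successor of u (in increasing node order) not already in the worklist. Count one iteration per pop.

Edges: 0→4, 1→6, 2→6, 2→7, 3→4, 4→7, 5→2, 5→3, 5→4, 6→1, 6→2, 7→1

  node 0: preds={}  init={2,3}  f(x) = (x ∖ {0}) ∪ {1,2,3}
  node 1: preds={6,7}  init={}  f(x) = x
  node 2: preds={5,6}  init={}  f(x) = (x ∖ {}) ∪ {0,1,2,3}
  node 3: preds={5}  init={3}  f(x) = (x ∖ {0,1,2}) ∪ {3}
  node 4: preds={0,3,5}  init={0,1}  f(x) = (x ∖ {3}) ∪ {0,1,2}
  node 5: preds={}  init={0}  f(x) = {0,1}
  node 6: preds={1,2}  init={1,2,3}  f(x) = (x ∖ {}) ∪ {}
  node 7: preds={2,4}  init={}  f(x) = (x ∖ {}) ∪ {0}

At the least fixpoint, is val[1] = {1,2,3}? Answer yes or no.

no

Worklist (13 pops):
  #1 pop 0: in={} → {1,2,3} (was {2,3}); enqueue []
  #2 pop 1: in={1,2,3} → {1,2,3} (was {}); enqueue []
  #3 pop 2: in={0,1,2,3} → {0,1,2,3} (was {}); enqueue []
  #4 pop 3: in={0} → {3} (no change)
  #5 pop 4: in={0,1,2,3} → {0,1,2} (was {0,1}); enqueue []
  #6 pop 5: in={} → {0,1} (was {0}); enqueue [2,3,4]
  #7 pop 6: in={0,1,2,3} → {0,1,2,3} (was {1,2,3}); enqueue [1]
  #8 pop 7: in={0,1,2,3} → {0,1,2,3} (was {}); enqueue []
  #9 pop 2: in={0,1,2,3} → {0,1,2,3} (no change)
  #10 pop 3: in={0,1} → {3} (no change)
  #11 pop 4: in={0,1,2,3} → {0,1,2} (no change)
  #12 pop 1: in={0,1,2,3} → {0,1,2,3} (was {1,2,3}); enqueue [6]
  #13 pop 6: in={0,1,2,3} → {0,1,2,3} (no change)

Fixpoint:
  val[0] = {1,2,3}
  val[1] = {0,1,2,3}
  val[2] = {0,1,2,3}
  val[3] = {3}
  val[4] = {0,1,2}
  val[5] = {0,1}
  val[6] = {0,1,2,3}
  val[7] = {0,1,2,3}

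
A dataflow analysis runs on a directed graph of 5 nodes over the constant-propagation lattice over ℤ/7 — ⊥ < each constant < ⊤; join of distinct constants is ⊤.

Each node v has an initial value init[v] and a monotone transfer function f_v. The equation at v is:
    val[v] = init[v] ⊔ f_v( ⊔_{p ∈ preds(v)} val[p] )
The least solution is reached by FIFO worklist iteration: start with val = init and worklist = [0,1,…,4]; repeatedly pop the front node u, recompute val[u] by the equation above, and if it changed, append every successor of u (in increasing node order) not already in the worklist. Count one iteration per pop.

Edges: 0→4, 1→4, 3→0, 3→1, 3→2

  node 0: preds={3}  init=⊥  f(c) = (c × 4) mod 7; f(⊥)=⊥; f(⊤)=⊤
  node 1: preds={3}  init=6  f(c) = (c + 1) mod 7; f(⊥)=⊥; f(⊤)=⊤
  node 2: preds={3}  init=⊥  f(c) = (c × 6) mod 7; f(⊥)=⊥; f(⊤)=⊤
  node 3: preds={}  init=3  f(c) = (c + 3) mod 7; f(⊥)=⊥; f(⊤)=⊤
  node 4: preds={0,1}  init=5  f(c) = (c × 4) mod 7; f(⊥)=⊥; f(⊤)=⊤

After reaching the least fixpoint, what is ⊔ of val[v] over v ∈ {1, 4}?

Iteration log — 5 steps:
  step 1. node 0  ⊔preds=3  new=5  old=⊥  +wl: 
  step 2. node 1  ⊔preds=3  new=⊤  old=6  +wl: 
  step 3. node 2  ⊔preds=3  new=4  old=⊥  +wl: 
  step 4. node 3  ⊔preds=⊥  new=3  stable
  step 5. node 4  ⊔preds=⊤  new=⊤  old=5  +wl: 

Least fixpoint reached:
  node 0: 5
  node 1: ⊤
  node 2: 4
  node 3: 3
  node 4: ⊤

⊤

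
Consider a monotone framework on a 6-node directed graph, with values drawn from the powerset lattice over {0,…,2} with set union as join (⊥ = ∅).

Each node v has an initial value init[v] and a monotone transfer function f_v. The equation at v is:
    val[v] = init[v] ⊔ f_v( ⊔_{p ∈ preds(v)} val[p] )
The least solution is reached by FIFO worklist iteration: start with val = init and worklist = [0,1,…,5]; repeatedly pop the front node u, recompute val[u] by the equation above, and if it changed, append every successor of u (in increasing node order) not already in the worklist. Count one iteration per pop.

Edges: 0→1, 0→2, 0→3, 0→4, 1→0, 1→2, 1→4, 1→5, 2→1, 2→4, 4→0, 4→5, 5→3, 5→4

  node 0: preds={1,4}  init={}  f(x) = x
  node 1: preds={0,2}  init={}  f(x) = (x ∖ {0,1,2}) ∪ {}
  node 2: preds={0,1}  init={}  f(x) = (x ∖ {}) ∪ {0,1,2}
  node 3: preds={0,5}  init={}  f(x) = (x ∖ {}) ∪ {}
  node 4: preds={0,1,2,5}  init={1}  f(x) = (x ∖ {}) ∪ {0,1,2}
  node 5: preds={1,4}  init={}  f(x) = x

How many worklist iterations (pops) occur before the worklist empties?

Worklist (12 pops):
  #1 pop 0: in={1} → {1} (was {}); enqueue []
  #2 pop 1: in={1} → {} (no change)
  #3 pop 2: in={1} → {0,1,2} (was {}); enqueue [1]
  #4 pop 3: in={1} → {1} (was {}); enqueue []
  #5 pop 4: in={0,1,2} → {0,1,2} (was {1}); enqueue [0]
  #6 pop 5: in={0,1,2} → {0,1,2} (was {}); enqueue [3,4]
  #7 pop 1: in={0,1,2} → {} (no change)
  #8 pop 0: in={0,1,2} → {0,1,2} (was {1}); enqueue [1,2]
  #9 pop 3: in={0,1,2} → {0,1,2} (was {1}); enqueue []
  #10 pop 4: in={0,1,2} → {0,1,2} (no change)
  #11 pop 1: in={0,1,2} → {} (no change)
  #12 pop 2: in={0,1,2} → {0,1,2} (no change)

Fixpoint:
  val[0] = {0,1,2}
  val[1] = {}
  val[2] = {0,1,2}
  val[3] = {0,1,2}
  val[4] = {0,1,2}
  val[5] = {0,1,2}

12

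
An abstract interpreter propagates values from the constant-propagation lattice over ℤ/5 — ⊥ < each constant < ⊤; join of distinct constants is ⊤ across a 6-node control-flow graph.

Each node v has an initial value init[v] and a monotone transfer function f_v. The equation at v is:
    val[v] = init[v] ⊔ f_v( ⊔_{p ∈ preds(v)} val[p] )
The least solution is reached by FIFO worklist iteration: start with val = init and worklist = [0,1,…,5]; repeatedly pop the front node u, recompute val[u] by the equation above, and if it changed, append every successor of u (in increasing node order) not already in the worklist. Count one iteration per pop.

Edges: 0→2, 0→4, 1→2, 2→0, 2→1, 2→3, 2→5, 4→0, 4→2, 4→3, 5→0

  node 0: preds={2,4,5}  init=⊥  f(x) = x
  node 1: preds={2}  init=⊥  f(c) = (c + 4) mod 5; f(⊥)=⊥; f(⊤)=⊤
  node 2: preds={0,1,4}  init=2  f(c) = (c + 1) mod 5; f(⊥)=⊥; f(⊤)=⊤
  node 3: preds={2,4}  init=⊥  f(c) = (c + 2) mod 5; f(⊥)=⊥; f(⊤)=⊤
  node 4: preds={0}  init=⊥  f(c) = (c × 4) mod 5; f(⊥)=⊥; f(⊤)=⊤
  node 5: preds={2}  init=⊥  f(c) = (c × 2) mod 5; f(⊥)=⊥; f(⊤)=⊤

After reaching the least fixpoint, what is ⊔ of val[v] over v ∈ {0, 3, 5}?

Worklist (14 pops):
  #1 pop 0: in=2 → 2 (was ⊥); enqueue []
  #2 pop 1: in=2 → 1 (was ⊥); enqueue []
  #3 pop 2: in=⊤ → ⊤ (was 2); enqueue [0,1]
  #4 pop 3: in=⊤ → ⊤ (was ⊥); enqueue []
  #5 pop 4: in=2 → 3 (was ⊥); enqueue [2,3]
  #6 pop 5: in=⊤ → ⊤ (was ⊥); enqueue []
  #7 pop 0: in=⊤ → ⊤ (was 2); enqueue [4]
  #8 pop 1: in=⊤ → ⊤ (was 1); enqueue []
  #9 pop 2: in=⊤ → ⊤ (no change)
  #10 pop 3: in=⊤ → ⊤ (no change)
  #11 pop 4: in=⊤ → ⊤ (was 3); enqueue [0,2,3]
  #12 pop 0: in=⊤ → ⊤ (no change)
  #13 pop 2: in=⊤ → ⊤ (no change)
  #14 pop 3: in=⊤ → ⊤ (no change)

Fixpoint:
  val[0] = ⊤
  val[1] = ⊤
  val[2] = ⊤
  val[3] = ⊤
  val[4] = ⊤
  val[5] = ⊤

⊤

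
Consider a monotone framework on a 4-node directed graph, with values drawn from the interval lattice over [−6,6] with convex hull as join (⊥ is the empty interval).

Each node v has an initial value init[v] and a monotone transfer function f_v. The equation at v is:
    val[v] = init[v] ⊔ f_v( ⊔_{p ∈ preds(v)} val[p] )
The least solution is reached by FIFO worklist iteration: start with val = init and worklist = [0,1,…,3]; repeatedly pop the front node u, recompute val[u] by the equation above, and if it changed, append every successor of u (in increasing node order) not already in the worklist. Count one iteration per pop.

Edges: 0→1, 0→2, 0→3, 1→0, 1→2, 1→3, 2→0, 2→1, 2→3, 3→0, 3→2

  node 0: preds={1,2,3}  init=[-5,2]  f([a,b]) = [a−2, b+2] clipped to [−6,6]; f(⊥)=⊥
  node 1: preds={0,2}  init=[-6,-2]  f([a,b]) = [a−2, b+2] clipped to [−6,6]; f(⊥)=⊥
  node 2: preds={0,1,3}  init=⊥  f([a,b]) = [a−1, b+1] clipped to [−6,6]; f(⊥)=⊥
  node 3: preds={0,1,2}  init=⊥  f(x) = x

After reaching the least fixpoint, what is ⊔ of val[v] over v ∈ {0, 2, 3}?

Trace (11 dequeues):
  [1] u=0 | in [-6,-2] | out [-6,2] | prev [-5,2] | push {}
  [2] u=1 | in [-6,2] | out [-6,4] | prev [-6,-2] | push {0}
  [3] u=2 | in [-6,4] | out [-6,5] | prev ⊥ | push {1}
  [4] u=3 | in [-6,5] | out [-6,5] | prev ⊥ | push {2}
  [5] u=0 | in [-6,5] | out [-6,6] | prev [-6,2] | push {3}
  [6] u=1 | in [-6,6] | out [-6,6] | prev [-6,4] | push {0}
  [7] u=2 | in [-6,6] | out [-6,6] | prev [-6,5] | push {1}
  [8] u=3 | in [-6,6] | out [-6,6] | prev [-6,5] | push {2}
  [9] u=0 | in [-6,6] | out [-6,6] | ==
  [10] u=1 | in [-6,6] | out [-6,6] | ==
  [11] u=2 | in [-6,6] | out [-6,6] | ==

Converged values:
  [0] [-6,6]
  [1] [-6,6]
  [2] [-6,6]
  [3] [-6,6]

[-6,6]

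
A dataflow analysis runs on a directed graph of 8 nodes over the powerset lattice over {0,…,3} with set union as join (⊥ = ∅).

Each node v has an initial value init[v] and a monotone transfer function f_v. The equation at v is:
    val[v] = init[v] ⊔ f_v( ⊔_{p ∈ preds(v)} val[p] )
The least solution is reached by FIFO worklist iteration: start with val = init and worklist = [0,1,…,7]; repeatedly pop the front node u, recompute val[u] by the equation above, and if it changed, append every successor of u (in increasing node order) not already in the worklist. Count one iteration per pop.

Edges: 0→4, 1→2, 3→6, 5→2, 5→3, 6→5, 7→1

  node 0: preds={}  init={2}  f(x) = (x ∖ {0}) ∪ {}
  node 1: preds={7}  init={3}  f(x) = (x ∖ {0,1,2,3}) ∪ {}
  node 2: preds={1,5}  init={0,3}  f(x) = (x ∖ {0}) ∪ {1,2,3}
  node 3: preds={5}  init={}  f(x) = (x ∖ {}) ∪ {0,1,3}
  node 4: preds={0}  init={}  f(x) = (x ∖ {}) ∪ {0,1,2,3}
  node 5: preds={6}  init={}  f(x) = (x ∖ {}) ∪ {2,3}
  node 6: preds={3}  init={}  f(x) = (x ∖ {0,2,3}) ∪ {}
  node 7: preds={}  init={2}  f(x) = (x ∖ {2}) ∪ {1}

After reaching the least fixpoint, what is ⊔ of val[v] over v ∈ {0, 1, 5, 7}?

Worklist (15 pops):
  #1 pop 0: in={} → {2} (no change)
  #2 pop 1: in={2} → {3} (no change)
  #3 pop 2: in={3} → {0,1,2,3} (was {0,3}); enqueue []
  #4 pop 3: in={} → {0,1,3} (was {}); enqueue []
  #5 pop 4: in={2} → {0,1,2,3} (was {}); enqueue []
  #6 pop 5: in={} → {2,3} (was {}); enqueue [2,3]
  #7 pop 6: in={0,1,3} → {1} (was {}); enqueue [5]
  #8 pop 7: in={} → {1,2} (was {2}); enqueue [1]
  #9 pop 2: in={2,3} → {0,1,2,3} (no change)
  #10 pop 3: in={2,3} → {0,1,2,3} (was {0,1,3}); enqueue [6]
  #11 pop 5: in={1} → {1,2,3} (was {2,3}); enqueue [2,3]
  #12 pop 1: in={1,2} → {3} (no change)
  #13 pop 6: in={0,1,2,3} → {1} (no change)
  #14 pop 2: in={1,2,3} → {0,1,2,3} (no change)
  #15 pop 3: in={1,2,3} → {0,1,2,3} (no change)

Fixpoint:
  val[0] = {2}
  val[1] = {3}
  val[2] = {0,1,2,3}
  val[3] = {0,1,2,3}
  val[4] = {0,1,2,3}
  val[5] = {1,2,3}
  val[6] = {1}
  val[7] = {1,2}

{1,2,3}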